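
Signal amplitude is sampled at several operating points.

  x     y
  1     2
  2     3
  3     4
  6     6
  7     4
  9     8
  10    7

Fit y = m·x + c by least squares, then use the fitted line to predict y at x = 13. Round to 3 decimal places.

ŷ = 9.112

The normal system AᵀA·[m, c]ᵀ = Aᵀy is [[280, 38]; [38, 7]]·[m, c]ᵀ = [226, 34]ᵀ.
Eliminating c: 7·(row 1) − 38·(row 2) gives 516·m = 7·226 − 38·34 = 290, so m = 145/258.
Then c = (34 − 38·(145/258))/7 = 233/129.
At x = 13: ŷ = (145/258)·(13) + (233/129)·(1) = 2351/258.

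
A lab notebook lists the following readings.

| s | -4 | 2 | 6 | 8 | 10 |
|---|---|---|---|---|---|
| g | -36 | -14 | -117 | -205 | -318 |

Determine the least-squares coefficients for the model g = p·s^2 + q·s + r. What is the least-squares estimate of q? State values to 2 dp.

q = -2.16

Normal-equation sums: Σs^2·s^2 = 15664, Σs^2·s = 1672, Σs^2 = 220, Σs·s = 220, Σs = 22, Σ1 = 5.
And Σs^2·g = -49764, Σs·g = -5406, Σg = -690.
Solving the 3×3 system (Gaussian elimination) gives p = -263/88, q = -95/44, r = 3.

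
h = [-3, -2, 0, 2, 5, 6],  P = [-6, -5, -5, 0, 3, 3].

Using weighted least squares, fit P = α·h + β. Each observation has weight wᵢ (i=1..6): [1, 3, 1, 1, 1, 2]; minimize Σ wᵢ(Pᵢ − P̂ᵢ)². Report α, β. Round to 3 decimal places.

α = 1.063, β = -3.070

Entries of AᵀWA: Σwᵢ·h·h = 122, Σwᵢ·h = 10, Σwᵢ·1 = 9.
For AᵀWP: Σwᵢ·h·P = 99, Σwᵢ·P = -17.
Normal equations: [[122, 10]; [10, 9]]·[α, β]ᵀ = [99, -17]ᵀ.
Eliminating β: 9·(row 1) − 10·(row 2) gives 998·α = 9·99 − 10·(-17) = 1061, so α = 1061/998.
Then β = ((-17) − 10·(1061/998))/9 = -1532/499.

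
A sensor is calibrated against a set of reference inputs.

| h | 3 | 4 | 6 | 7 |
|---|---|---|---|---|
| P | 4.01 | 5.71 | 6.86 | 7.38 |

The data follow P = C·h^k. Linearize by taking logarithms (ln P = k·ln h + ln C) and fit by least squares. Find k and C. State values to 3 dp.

With ln Pᵢ as the transformed response and ln hᵢ as the regressor:
AᵀA = [[10.1257, 6.2226]; [6.2226, 4]], rhs = [11.2808, 7.0555]ᵀ  (here Σln h = 6.2226, Σ(ln h)² = 10.1257, Σln P = 7.0555, Σln h·ln P = 11.2808).
Slope k = (n·Σln h·ln P − Σln h·Σln P)/(n·Σ(ln h)² − (Σln h)²) = (4·11.2808 − 6.2226·7.0555)/1.7825 = 0.68439; ln C = (Σln P − k·Σln h)/n = 0.69920, so C = exp(0.69920) = 2.01214.

k = 0.684, C = 2.012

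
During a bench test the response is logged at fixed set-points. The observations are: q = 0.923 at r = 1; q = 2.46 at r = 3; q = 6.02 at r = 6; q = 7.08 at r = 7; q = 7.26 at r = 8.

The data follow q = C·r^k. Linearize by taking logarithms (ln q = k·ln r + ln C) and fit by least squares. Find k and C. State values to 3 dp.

k = 1.036, C = 0.885

With ln qᵢ as the transformed response and ln rᵢ as the regressor:
Σln r = 6.9157, Σ(ln r)² = 12.5280, Σln q = 6.5548, Σln r·ln q = 12.1362.
Equations: 12.5280·k + 6.9157·ln C = 12.1362;  6.9157·k + 5·ln C = 6.5548.
Solving (det = 14.8127): k = 1.03627, ln C = -0.12236, so C = exp(-0.12236) = 0.88483.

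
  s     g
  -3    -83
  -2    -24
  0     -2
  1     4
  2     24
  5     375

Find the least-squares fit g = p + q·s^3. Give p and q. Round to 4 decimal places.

p = -0.6161, q = 3.0070

Normal-equation sums: Σ1 = 6, Σs^3 = 99, Σs^3·s^3 = 16483.
And Σg = 294, Σs^3·g = 49504.
Normal equations: [[6, 99]; [99, 16483]]·[p, q]ᵀ = [294, 49504]ᵀ.
Determinant 6·16483 − 99² = 89097.
p = (294·16483 − 99·49504)/89097 = -18298/29699; q = (6·49504 − 99·294)/89097 = 89306/29699.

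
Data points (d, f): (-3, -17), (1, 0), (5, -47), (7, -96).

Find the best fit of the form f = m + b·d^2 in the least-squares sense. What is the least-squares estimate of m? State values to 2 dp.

m = 1.75

Compute the Gram sums: Σ1 = 4, Σd^2 = 84, Σd^2·d^2 = 3108.
Moment sums: Σf = -160, Σd^2·f = -6032.
MᵀM·[m, b]ᵀ = Mᵀf becomes [[4, 84]; [84, 3108]]·[m, b]ᵀ = [-160, -6032]ᵀ.
Determinant 4·3108 − 84² = 5376.
m = ((-160)·3108 − 84·(-6032))/5376 = 7/4; b = (4·(-6032) − 84·(-160))/5376 = -167/84.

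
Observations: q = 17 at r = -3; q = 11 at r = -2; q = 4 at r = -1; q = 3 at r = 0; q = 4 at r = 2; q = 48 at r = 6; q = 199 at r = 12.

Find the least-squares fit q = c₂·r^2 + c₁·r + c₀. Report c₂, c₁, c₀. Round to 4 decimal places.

c₂ = 1.4607, c₁ = -1.0894, c₀ = 1.7203

Forming AᵀA = [[22146, 1916, 198]; [1916, 198, 14]; [198, 14, 7]] and Aᵀq = [30601, 2607, 286]ᵀ gives AᵀA·[c₂, c₁, c₀]ᵀ = Aᵀq.
Inverting the 3×3 Gram matrix, [c₂, c₁, c₀]ᵀ = [513603/351626, -383045/351626, 302448/175813]ᵀ.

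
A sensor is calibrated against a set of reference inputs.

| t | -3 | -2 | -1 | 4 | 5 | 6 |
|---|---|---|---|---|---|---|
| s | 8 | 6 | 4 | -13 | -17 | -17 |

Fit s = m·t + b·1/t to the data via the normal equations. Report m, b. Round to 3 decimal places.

Setting ∂/∂m … = 0 gives: 91·m + 6·b = -279;  6·m + (5369/3600)·b = -383/20.
Δ = 91·(5369/3600) − 6² = 358979/3600.
m = ((-279)·(5369/3600) − 6·(-383/20))/(358979/3600) = -1084311/358979; b = (91·(-383/20) − 6·(-279))/(358979/3600) = -247140/358979.

m = -3.021, b = -0.688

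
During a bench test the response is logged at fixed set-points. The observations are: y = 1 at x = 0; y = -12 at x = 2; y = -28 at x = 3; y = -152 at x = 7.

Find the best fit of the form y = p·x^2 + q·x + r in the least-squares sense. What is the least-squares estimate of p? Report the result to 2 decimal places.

Normal-equation sums: Σx^2·x^2 = 2498, Σx^2·x = 378, Σx^2 = 62, Σx·x = 62, Σx = 12, Σ1 = 4.
And Σx^2·y = -7748, Σx·y = -1172, Σy = -191.
So MᵀM·[p, q, r]ᵀ = Mᵀy: [[2498, 378, 62]; [378, 62, 12]; [62, 12, 4]]·[p, q, r]ᵀ = [-7748, -1172, -191]ᵀ.
Solving the 3×3 system (Gaussian elimination) gives p = -9467/3098, q = -1463/3098, r = 1599/1549.

p = -3.06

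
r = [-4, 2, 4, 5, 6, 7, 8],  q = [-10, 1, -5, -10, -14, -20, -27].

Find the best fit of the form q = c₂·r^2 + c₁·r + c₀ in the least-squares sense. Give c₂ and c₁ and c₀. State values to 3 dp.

Compute the Gram sums: Σr^2·r^2 = 8946, Σr^2·r = 1204, Σr^2 = 210, Σr·r = 210, Σr = 28, Σ1 = 7.
Right-hand side: Σr^2·q = -3698, Σr·q = -468, Σq = -85.
Normal equations: [[8946, 1204, 210]; [1204, 210, 28]; [210, 28, 7]]·[c₂, c₁, c₀]ᵀ = [-3698, -468, -85]ᵀ.
Row-reducing yields c₂ = -2354/4529, c₁ = 404/647, c₀ = 4313/4529.

c₂ = -0.520, c₁ = 0.624, c₀ = 0.952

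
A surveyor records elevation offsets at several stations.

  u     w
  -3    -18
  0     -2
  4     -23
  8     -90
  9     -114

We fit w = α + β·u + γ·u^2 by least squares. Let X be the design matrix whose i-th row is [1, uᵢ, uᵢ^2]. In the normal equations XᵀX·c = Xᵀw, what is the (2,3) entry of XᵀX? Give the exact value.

1278

Row 2 ↔ basis u, column 3 ↔ basis u^2, so (XᵀX)_{2,3} = Σᵢ (u)·(u^2) = (-3)·(9) + (0)·(0) + (4)·(16) + (8)·(64) + (9)·(81) = 1278.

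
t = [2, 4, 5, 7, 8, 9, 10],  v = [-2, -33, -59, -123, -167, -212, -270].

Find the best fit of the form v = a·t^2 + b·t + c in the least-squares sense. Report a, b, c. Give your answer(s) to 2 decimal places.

a = -2.98, b = 2.52, c = 4.50

Forming AᵀA = [[23955, 2781, 339]; [2781, 339, 45]; [339, 45, 7]] and Aᵀv = [-62898, -7236, -866]ᵀ gives AᵀA·[a, b, c]ᵀ = Aᵀv.
Inverting the 3×3 Gram matrix, [a, b, c]ᵀ = [-3673/1232, 3099/1232, 1385/308]ᵀ.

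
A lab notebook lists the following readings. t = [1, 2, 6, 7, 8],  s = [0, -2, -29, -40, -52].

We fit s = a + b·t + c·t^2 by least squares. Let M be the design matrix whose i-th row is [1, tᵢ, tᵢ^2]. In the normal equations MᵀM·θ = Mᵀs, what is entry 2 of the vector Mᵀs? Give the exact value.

Entry 2 ↔ basis t, so (Mᵀs)_{2} = Σᵢ (t)·sᵢ = (1)·(0) + (2)·(-2) + (6)·(-29) + (7)·(-40) + (8)·(-52) = -874.

-874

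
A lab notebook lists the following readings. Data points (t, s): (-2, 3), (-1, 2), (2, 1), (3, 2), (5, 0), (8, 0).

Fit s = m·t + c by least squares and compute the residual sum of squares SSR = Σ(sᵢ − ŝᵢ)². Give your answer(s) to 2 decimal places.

SSR = 1.58

Entries of XᵀX: Σt·t = 107, Σt = 15, Σ1 = 6.
For Xᵀs: Σt·s = 0, Σs = 8.
Normal equations: [[107, 15]; [15, 6]]·[m, c]ᵀ = [0, 8]ᵀ.
Eliminating c: 6·(row 1) − 15·(row 2) gives 417·m = 6·0 − 15·8 = -120, so m = -40/139.
Then c = (8 − 15·(-40/139))/6 = 856/417.
Residuals: 155/417, -142/417, -199/417, 338/417, -256/417, 104/417; SSR = 658/417.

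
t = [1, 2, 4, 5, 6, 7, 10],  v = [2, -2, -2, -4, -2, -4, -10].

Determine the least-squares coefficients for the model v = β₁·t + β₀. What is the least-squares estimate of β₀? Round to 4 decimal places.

β₀ = 2.2143

Normal-equation sums: Σt·t = 231, Σt = 35, Σ1 = 7.
Right-hand side: Σt·v = -170, Σv = -22.
AᵀA·[β₁, β₀]ᵀ = Aᵀv becomes [[231, 35]; [35, 7]]·[β₁, β₀]ᵀ = [-170, -22]ᵀ.
Eliminating β₀: 7·(row 1) − 35·(row 2) gives 392·β₁ = 7·(-170) − 35·(-22) = -420, so β₁ = -15/14.
Then β₀ = ((-22) − 35·(-15/14))/7 = 31/14.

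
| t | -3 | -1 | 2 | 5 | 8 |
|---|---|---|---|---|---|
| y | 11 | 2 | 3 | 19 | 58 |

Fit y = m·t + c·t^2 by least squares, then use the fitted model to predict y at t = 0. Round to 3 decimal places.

From the data, Σt·t = 103, Σt·t^2 = 617, Σt^2·t^2 = 4819.
And Σt·y = 530, Σt^2·y = 4300.
XᵀX·[m, c]ᵀ = Xᵀy becomes [[103, 617]; [617, 4819]]·[m, c]ᵀ = [530, 4300]ᵀ.
Eliminating c: 4819·(row 1) − 617·(row 2) gives 115668·m = 4819·530 − 617·4300 = -99030, so m = -16505/19278.
Then c = (4300 − 617·(-16505/19278))/4819 = 19315/19278.
At t = 0: ŷ = (-16505/19278)·(0) + (19315/19278)·(0) = 0.

ŷ = 0.000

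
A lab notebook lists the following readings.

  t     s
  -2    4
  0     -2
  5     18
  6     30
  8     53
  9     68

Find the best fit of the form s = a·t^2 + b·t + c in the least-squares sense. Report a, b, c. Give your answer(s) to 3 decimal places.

Sums needed: Σt^2·t^2 = 12594, Σt^2·t = 1574, Σt^2 = 210, Σt·t = 210, Σt = 26, Σ1 = 6.
And Σt^2·s = 10446, Σt·s = 1298, Σs = 171.
So XᵀX·[a, b, c]ᵀ = Xᵀs: [[12594, 1574, 210]; [1574, 210, 26]; [210, 26, 6]]·[a, b, c]ᵀ = [10446, 1298, 171]ᵀ.
Row-reducing yields a = 16089/17380, b = -10299/17380, c = -5789/4345.

a = 0.926, b = -0.593, c = -1.332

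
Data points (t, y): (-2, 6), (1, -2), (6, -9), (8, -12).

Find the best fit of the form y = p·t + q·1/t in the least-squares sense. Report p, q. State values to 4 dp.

p = -1.5034, q = -1.5358

MᵀM·[p, q]ᵀ = Mᵀy reads: 105·p + 4·q = -164;  4·p + (745/576)·q = -8.
Determinant 105·(745/576) − 4² = 23003/192.
p = ((-164)·(745/576) − 4·(-8))/(23003/192) = -103748/69009; q = (105·(-8) − 4·(-164))/(23003/192) = -35328/23003.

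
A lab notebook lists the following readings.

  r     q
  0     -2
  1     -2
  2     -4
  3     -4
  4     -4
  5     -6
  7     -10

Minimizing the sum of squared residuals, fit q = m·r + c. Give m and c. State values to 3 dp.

m = -1.074, c = -1.197

The normal system XᵀX·[m, c]ᵀ = Xᵀq is [[104, 22]; [22, 7]]·[m, c]ᵀ = [-138, -32]ᵀ.
Δ = 104·7 − 22² = 244.
m = ((-138)·7 − 22·(-32))/244 = -131/122; c = (104·(-32) − 22·(-138))/244 = -73/61.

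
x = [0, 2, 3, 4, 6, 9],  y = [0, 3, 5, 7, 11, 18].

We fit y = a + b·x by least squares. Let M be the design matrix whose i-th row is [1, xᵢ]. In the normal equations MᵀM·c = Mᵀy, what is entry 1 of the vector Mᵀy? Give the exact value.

44

Entry 1 ↔ basis 1, so (Mᵀy)_{1} = Σᵢ yᵢ = (1)·(0) + (1)·(3) + (1)·(5) + (1)·(7) + (1)·(11) + (1)·(18) = 44.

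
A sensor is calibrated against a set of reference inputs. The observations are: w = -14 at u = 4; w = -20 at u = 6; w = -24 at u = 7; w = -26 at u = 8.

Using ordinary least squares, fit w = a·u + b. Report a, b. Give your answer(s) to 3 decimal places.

Entries of MᵀM: Σu·u = 165, Σu = 25, Σ1 = 4.
For Mᵀw: Σu·w = -552, Σw = -84.
MᵀM·[a, b]ᵀ = Mᵀw becomes [[165, 25]; [25, 4]]·[a, b]ᵀ = [-552, -84]ᵀ.
Eliminating b: 4·(row 1) − 25·(row 2) gives 35·a = 4·(-552) − 25·(-84) = -108, so a = -108/35.
Then b = ((-84) − 25·(-108/35))/4 = -12/7.

a = -3.086, b = -1.714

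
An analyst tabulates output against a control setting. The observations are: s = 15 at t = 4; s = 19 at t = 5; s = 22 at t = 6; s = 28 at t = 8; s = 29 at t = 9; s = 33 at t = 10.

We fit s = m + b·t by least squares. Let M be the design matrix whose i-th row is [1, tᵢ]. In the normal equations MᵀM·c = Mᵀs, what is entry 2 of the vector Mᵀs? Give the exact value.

Entry 2 ↔ basis t, so (Mᵀs)_{2} = Σᵢ (t)·sᵢ = (4)·(15) + (5)·(19) + (6)·(22) + (8)·(28) + (9)·(29) + (10)·(33) = 1102.

1102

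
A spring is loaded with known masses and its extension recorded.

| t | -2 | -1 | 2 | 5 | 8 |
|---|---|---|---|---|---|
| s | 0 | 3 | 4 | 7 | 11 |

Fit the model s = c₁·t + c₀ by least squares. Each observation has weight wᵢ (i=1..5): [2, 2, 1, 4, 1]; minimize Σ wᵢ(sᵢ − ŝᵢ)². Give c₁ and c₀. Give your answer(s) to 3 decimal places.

With design matrix X, XᵀWX = [[178, 24]; [24, 10]] and XᵀWs = [230, 49]ᵀ.
det = 178·10 − 24² = 1204.
c₁ = (230·10 − 24·49)/1204 = 281/301; c₀ = (178·49 − 24·230)/1204 = 1601/602.

c₁ = 0.934, c₀ = 2.659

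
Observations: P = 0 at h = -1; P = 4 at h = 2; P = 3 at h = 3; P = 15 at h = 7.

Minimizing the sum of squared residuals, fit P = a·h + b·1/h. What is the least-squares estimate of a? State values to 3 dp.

a = 2.083

Sums needed: Σh·h = 63, Σh·1/h = 4, Σ1/h·1/h = 2437/1764.
And Σh·P = 122, Σ1/h·P = 36/7.
Eliminating b: (2437/1764)·(row 1) − 4·(row 2) gives (1989/28)·a = (2437/1764)·122 − 4·(36/7) = 130513/882, so a = 261026/125307.
Then b = ((36/7) − 4·(261026/125307))/(2437/1764) = -4592/1989.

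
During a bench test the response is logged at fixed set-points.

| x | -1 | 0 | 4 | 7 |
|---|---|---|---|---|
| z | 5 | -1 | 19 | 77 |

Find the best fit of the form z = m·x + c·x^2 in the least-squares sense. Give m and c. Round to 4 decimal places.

The normal system MᵀM·[m, c]ᵀ = Mᵀz is [[66, 406]; [406, 2658]]·[m, c]ᵀ = [610, 4082]ᵀ.
Eliminating c: 2658·(row 1) − 406·(row 2) gives 10592·m = 2658·610 − 406·4082 = -35912, so m = -4489/1324.
Then c = (4082 − 406·(-4489/1324))/2658 = 2719/1324.

m = -3.3905, c = 2.0536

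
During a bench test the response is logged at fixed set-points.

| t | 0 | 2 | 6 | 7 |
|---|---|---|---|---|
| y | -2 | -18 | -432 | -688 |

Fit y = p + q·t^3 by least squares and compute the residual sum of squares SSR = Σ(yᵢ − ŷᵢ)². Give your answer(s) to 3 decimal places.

Normal-equation sums: Σ1 = 4, Σt^3 = 567, Σt^3·t^3 = 164369.
For Xᵀy: Σy = -1140, Σt^3·y = -329440.
Eliminating q: 164369·(row 1) − 567·(row 2) gives 335987·p = 164369·(-1140) − 567·(-329440) = -588180, so p = -588180/335987.
Then q = ((-329440) − 567·(-588180/335987))/164369 = -671380/335987.
Residuals: -83794/335987, -88546/335987, 459876/335987, -287536/335987; SSR = 919752/335987.

SSR = 2.737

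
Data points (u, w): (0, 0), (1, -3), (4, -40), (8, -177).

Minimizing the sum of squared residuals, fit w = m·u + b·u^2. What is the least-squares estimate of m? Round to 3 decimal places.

m = 1.723

The normal equations are: 81·m + 577·b = -1579;  577·m + 4353·b = -11971.
(Σu·u = 81, Σu·u^2 = 577, Σu^2·u^2 = 4353, Σu·w = -1579, Σu^2·w = -11971.)
Δ = 81·4353 − 577² = 19664.
m = ((-1579)·4353 − 577·(-11971))/19664 = 4235/2458; b = (81·(-11971) − 577·(-1579))/19664 = -7321/2458.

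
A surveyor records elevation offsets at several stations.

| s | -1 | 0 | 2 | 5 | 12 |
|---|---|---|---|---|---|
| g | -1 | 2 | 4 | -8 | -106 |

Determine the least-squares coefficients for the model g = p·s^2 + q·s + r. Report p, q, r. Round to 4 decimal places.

p = -0.9869, q = 2.8099, r = 2.4285

The normal equations are: 21378·p + 1860·q + 174·r = -15449;  1860·p + 174·q + 18·r = -1303;  174·p + 18·q + 5·r = -109.
(Σs^2·s^2 = 21378, Σs^2·s = 1860, Σs^2 = 174, Σs·s = 174, Σs = 18, Σ1 = 5, Σs^2·g = -15449, Σs·g = -1303, Σg = -109.)
Solving the 3×3 system (Gaussian elimination) gives p = -41527/42078, q = 118237/42078, r = 17031/7013.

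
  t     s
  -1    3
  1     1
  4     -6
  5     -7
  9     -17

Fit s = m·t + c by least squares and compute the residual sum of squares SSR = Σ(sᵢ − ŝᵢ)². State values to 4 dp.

Normal-equation sums: Σt·t = 124, Σt = 18, Σ1 = 5.
Moment sums: Σt·s = -214, Σs = -26.
det = 124·5 − 18² = 296.
m = ((-214)·5 − 18·(-26))/296 = -301/148; c = (124·(-26) − 18·(-214))/296 = 157/74.
Residuals: -171/148, 135/148, 1/74, 155/148, -121/148; SSR = 291/74.

SSR = 3.9324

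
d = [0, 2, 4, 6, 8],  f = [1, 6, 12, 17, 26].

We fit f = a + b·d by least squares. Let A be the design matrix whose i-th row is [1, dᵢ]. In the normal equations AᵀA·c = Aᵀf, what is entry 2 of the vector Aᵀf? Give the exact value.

370

Entry 2 ↔ basis d, so (Aᵀf)_{2} = Σᵢ (d)·fᵢ = (0)·(1) + (2)·(6) + (4)·(12) + (6)·(17) + (8)·(26) = 370.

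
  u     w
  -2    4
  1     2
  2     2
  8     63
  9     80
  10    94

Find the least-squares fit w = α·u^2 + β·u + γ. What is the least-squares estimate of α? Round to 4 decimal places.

Normal-equation sums: Σu^2·u^2 = 20690, Σu^2·u = 2242, Σu^2 = 254, Σu·u = 254, Σu = 28, Σ1 = 6.
Moment sums: Σu^2·w = 19938, Σu·w = 2162, Σw = 245.
So AᵀA·[α, β, γ]ᵀ = Aᵀw: [[20690, 2242, 254]; [2242, 254, 28]; [254, 28, 6]]·[α, β, γ]ᵀ = [19938, 2162, 245]ᵀ.
Inverting the 3×3 Gram matrix, [α, β, γ]ᵀ = [757/798, 527/3990, 39/665]ᵀ.

α = 0.9486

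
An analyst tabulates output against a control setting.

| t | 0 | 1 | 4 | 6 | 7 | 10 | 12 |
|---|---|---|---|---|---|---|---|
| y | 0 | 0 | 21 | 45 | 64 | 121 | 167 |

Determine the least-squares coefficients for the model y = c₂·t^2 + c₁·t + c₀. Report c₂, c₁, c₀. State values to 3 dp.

c₂ = 1.023, c₁ = 1.884, c₀ = -1.606

From the data, Σt^2·t^2 = 34690, Σt^2·t = 3352, Σt^2 = 346, Σt·t = 346, Σt = 40, Σ1 = 7.
Right-hand side: Σt^2·y = 41240, Σt·y = 4016, Σy = 418.
Inverting the 3×3 Gram matrix, [c₂, c₁, c₀]ᵀ = [1658/1621, 9160/4863, -7810/4863]ᵀ.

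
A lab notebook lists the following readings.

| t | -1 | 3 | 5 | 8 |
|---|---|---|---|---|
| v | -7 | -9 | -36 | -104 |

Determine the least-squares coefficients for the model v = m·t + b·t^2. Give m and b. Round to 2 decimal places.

With design matrix X, XᵀX = [[99, 663]; [663, 4803]] and Xᵀv = [-1032, -7644]ᵀ.
Determinant 99·4803 − 663² = 35928.
m = ((-1032)·4803 − 663·(-7644))/35928 = 3091/998; b = (99·(-7644) − 663·(-1032))/35928 = -2015/998.

m = 3.10, b = -2.02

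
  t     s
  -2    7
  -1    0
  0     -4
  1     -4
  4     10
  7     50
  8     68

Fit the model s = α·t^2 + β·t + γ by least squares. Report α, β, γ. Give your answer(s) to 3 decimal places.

With design matrix A, AᵀA = [[6771, 911, 135]; [911, 135, 17]; [135, 17, 7]] and Aᵀs = [6986, 916, 127]ᵀ.
Solving the 3×3 system (Gaussian elimination) gives α = 35427/25246, β = -4367/1942, γ = -43664/12623.

α = 1.403, β = -2.249, γ = -3.459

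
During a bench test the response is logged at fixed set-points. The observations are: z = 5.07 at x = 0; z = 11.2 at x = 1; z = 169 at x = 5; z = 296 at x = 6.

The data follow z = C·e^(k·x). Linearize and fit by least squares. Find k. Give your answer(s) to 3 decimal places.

k = 0.678

Taking logs, ln z = k·x + ln C, so regress ln z on x.
Σx = 12.0000, Σ(x)² = 62.0000, Σln z = 14.8595, Σx·ln z = 62.2076.
Equations: 62.0000·k + 12.0000·ln C = 62.2076;  12.0000·k + 4·ln C = 14.8595.
Δ = 62.0000·4 − (12.0000)² = 104.0000; k = (62.2076·4 − 12.0000·14.8595)/104.0000 = 0.67804, ln C = (62.0000·14.8595 − 12.0000·62.2076)/104.0000 = 1.68076.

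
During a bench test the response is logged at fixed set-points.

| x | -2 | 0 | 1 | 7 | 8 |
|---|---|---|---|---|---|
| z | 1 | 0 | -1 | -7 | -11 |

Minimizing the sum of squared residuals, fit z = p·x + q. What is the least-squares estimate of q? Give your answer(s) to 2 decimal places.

AᵀA·[p, q]ᵀ = Aᵀz reads: 118·p + 14·q = -140;  14·p + 5·q = -18.
Eliminating q: 5·(row 1) − 14·(row 2) gives 394·p = 5·(-140) − 14·(-18) = -448, so p = -224/197.
Then q = ((-18) − 14·(-224/197))/5 = -82/197.

q = -0.42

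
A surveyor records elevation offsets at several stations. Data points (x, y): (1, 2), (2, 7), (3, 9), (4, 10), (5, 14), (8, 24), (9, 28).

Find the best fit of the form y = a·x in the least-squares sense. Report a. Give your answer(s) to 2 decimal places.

a = 2.99

Entries of MᵀM: Σx·x = 200.
Right-hand side: Σx·y = 597.
Normal equations: [[200]]·[a]ᵀ = [597]ᵀ.
a = 597/200 = 2.985.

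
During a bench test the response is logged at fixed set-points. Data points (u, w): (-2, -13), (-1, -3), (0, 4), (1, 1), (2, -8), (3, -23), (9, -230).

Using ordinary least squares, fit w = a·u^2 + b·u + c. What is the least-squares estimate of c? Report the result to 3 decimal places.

Entries of XᵀX: Σu^2·u^2 = 6676, Σu^2·u = 756, Σu^2 = 100, Σu·u = 100, Σu = 12, Σ1 = 7.
Right-hand side: Σu^2·w = -18923, Σu·w = -2125, Σw = -272.
So XᵀX·[a, b, c]ᵀ = Xᵀw: [[6676, 756, 100]; [756, 100, 12]; [100, 12, 7]]·[a, b, c]ᵀ = [-18923, -2125, -272]ᵀ.
Inverting the 3×3 Gram matrix, [a, b, c]ᵀ = [-65553/21896, 25195/21896, 5308/2737]ᵀ.

c = 1.939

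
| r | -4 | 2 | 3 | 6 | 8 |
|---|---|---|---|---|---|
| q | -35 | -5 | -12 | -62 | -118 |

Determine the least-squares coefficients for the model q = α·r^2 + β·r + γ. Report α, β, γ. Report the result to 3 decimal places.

α = -2.013, β = 1.216, γ = 1.896

Compute the Gram sums: Σr^2·r^2 = 5745, Σr^2·r = 699, Σr^2 = 129, Σr·r = 129, Σr = 15, Σ1 = 5.
Moment sums: Σr^2·q = -10472, Σr·q = -1222, Σq = -232.
Solving the 3×3 system (Gaussian elimination) gives α = -7387/3669, β = 2975/2446, γ = 4637/2446.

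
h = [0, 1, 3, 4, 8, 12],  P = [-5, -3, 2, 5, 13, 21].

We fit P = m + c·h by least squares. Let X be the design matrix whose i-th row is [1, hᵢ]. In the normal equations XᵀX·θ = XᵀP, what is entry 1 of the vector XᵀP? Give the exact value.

Entry 1 ↔ basis 1, so (XᵀP)_{1} = Σᵢ Pᵢ = (1)·(-5) + (1)·(-3) + (1)·(2) + (1)·(5) + (1)·(13) + (1)·(21) = 33.

33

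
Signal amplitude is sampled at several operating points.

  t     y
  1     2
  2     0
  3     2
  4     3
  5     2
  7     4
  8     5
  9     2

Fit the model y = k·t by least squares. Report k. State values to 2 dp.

From the data, Σt·t = 249.
And Σt·y = 116.
So MᵀM·[k]ᵀ = Mᵀy: [[249]]·[k]ᵀ = [116]ᵀ.
k = 116/249 = 0.465863.

k = 0.47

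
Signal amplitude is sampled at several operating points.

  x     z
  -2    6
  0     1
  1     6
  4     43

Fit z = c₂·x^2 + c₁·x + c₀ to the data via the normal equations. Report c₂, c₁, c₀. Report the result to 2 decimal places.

c₂ = 2.10, c₁ = 1.99, c₀ = 1.48

Compute the Gram sums: Σx^2·x^2 = 273, Σx^2·x = 57, Σx^2 = 21, Σx·x = 21, Σx = 3, Σ1 = 4.
Right-hand side: Σx^2·z = 718, Σx·z = 166, Σz = 56.
Normal equations: [[273, 57, 21]; [57, 21, 3]; [21, 3, 4]]·[c₂, c₁, c₀]ᵀ = [718, 166, 56]ᵀ.
Row-reducing yields c₂ = 21/10, c₁ = 299/150, c₀ = 37/25.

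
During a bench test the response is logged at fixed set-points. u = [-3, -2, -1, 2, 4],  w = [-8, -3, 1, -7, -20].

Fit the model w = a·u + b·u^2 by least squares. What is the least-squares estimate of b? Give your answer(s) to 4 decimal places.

Entries of AᵀA: Σu·u = 34, Σu·u^2 = 36, Σu^2·u^2 = 370.
Moment sums: Σu·w = -65, Σu^2·w = -431.
AᵀA·[a, b]ᵀ = Aᵀw becomes [[34, 36]; [36, 370]]·[a, b]ᵀ = [-65, -431]ᵀ.
Eliminating b: 370·(row 1) − 36·(row 2) gives 11284·a = 370·(-65) − 36·(-431) = -8534, so a = -4267/5642.
Then b = ((-431) − 36·(-4267/5642))/370 = -6157/5642.

b = -1.0913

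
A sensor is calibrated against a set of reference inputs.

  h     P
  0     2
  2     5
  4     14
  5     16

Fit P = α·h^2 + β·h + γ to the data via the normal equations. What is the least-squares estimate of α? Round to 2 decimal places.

Forming AᵀA = [[897, 197, 45]; [197, 45, 11]; [45, 11, 4]] and AᵀP = [644, 146, 37]ᵀ gives AᵀA·[α, β, γ]ᵀ = AᵀP.
Row-reducing yields α = 59/199, β = 304/199, γ = 341/199.

α = 0.30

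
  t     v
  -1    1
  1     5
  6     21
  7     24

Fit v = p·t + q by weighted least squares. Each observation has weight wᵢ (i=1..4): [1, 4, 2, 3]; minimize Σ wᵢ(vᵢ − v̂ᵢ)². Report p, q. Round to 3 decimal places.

From the data, Σwᵢ·t·t = 224, Σwᵢ·t = 36, Σwᵢ·1 = 10.
For AᵀWv: Σwᵢ·t·v = 775, Σwᵢ·v = 135.
Normal equations: [[224, 36]; [36, 10]]·[p, q]ᵀ = [775, 135]ᵀ.
Determinant 224·10 − 36² = 944.
p = (775·10 − 36·135)/944 = 1445/472; q = (224·135 − 36·775)/944 = 585/236.

p = 3.061, q = 2.479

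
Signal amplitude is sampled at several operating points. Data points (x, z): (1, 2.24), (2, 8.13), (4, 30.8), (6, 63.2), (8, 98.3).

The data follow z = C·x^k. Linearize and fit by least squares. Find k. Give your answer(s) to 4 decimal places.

k = 1.8376

Taking logs, ln z = k·ln x + ln C, so regress ln z on ln x.
Sums: Σln x = 5.9506, Σ(ln x)² = 9.9367, Σln z = 15.0639, Σln x·ln z = 23.1738.
Normal system: [[9.9367, 5.9506]; [5.9506, 5]]·[k, ln C]ᵀ = [23.1738, 15.0639]ᵀ.
Solving (det = 14.2736): k = 1.83760, ln C = 0.82579.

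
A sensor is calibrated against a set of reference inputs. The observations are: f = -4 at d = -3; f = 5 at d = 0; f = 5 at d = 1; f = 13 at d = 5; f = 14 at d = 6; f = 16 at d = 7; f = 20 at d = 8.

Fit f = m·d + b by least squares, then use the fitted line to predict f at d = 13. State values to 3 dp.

MᵀM·[m, b]ᵀ = Mᵀf reads: 184·m + 24·b = 438;  24·m + 7·b = 69.
Eliminating b: 7·(row 1) − 24·(row 2) gives 712·m = 7·438 − 24·69 = 1410, so m = 705/356.
Then b = (69 − 24·(705/356))/7 = 273/89.
At d = 13: f̂ = (705/356)·(13) + (273/89)·(1) = 10257/356.

f̂ = 28.812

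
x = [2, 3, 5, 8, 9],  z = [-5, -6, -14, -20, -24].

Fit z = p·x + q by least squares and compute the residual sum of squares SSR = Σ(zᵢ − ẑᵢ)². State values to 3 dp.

SSR = 4.403

Entries of AᵀA: Σx·x = 183, Σx = 27, Σ1 = 5.
Moment sums: Σx·z = -474, Σz = -69.
AᵀA·[p, q]ᵀ = Aᵀz becomes [[183, 27]; [27, 5]]·[p, q]ᵀ = [-474, -69]ᵀ.
det = 183·5 − 27² = 186.
p = ((-474)·5 − 27·(-69))/186 = -169/62; q = (183·(-69) − 27·(-474))/186 = 57/62.
Residuals: -29/62, 39/31, -40/31, 55/62, -12/31; SSR = 273/62.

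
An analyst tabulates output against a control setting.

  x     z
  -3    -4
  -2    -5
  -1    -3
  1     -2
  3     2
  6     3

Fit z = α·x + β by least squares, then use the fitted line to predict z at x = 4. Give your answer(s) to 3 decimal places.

ẑ = 1.581

The normal equations are: 60·α + 4·β = 47;  4·α + 6·β = -9.
Eliminating β: 6·(row 1) − 4·(row 2) gives 344·α = 6·47 − 4·(-9) = 318, so α = 159/172.
Then β = ((-9) − 4·(159/172))/6 = -91/43.
At x = 4: ẑ = (159/172)·(4) + (-91/43)·(1) = 68/43.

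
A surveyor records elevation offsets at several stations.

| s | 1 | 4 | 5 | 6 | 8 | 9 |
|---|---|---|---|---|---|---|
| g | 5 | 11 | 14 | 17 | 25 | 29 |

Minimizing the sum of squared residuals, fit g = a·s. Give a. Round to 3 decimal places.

a = 3.058

Entries of XᵀX: Σs·s = 223.
Moment sums: Σs·g = 682.
XᵀX·[a]ᵀ = Xᵀg becomes [[223]]·[a]ᵀ = [682]ᵀ.
a = 682/223 = 3.0583.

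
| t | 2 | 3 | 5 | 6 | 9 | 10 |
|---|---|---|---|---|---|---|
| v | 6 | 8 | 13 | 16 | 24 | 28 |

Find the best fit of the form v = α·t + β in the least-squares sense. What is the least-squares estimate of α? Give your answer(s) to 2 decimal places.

α = 2.73

Entries of AᵀA: Σt·t = 255, Σt = 35, Σ1 = 6.
And Σt·v = 693, Σv = 95.
Eliminating β: 6·(row 1) − 35·(row 2) gives 305·α = 6·693 − 35·95 = 833, so α = 833/305.
Then β = (95 − 35·(833/305))/6 = -6/61.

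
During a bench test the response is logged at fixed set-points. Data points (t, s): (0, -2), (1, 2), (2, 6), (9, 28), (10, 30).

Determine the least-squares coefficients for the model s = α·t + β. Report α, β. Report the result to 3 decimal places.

α = 3.188, β = -1.229

Compute the Gram sums: Σt·t = 186, Σt = 22, Σ1 = 5.
And Σt·s = 566, Σs = 64.
Normal equations: [[186, 22]; [22, 5]]·[α, β]ᵀ = [566, 64]ᵀ.
Eliminating β: 5·(row 1) − 22·(row 2) gives 446·α = 5·566 − 22·64 = 1422, so α = 711/223.
Then β = (64 − 22·(711/223))/5 = -274/223.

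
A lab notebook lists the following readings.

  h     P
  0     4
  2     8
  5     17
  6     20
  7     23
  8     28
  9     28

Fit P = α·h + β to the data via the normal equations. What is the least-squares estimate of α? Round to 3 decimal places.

XᵀX·[α, β]ᵀ = XᵀP reads: 259·α + 37·β = 858;  37·α + 7·β = 128.
Δ = 259·7 − 37² = 444.
α = (858·7 − 37·128)/444 = 635/222; β = (259·128 − 37·858)/444 = 19/6.

α = 2.860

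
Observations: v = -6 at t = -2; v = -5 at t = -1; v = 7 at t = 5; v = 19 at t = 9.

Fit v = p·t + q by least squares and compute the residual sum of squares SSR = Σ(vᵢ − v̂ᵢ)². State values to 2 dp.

Setting ∂/∂p … = 0 gives: 111·p + 11·q = 223;  11·p + 4·q = 15.
Determinant 111·4 − 11² = 323.
p = (223·4 − 11·15)/323 = 727/323; q = (111·15 − 11·223)/323 = -788/323.
Residuals: 16/17, -100/323, -586/323, 382/323; SSR = 1832/323.

SSR = 5.67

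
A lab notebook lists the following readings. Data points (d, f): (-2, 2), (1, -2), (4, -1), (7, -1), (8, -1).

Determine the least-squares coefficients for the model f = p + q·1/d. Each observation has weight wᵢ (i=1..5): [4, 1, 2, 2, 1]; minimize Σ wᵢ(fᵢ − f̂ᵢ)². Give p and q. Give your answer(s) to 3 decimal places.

Compute the Gram sums: Σwᵢ·1 = 10, Σwᵢ·1/d = -5/56, Σwᵢ·1/d·1/d = 6841/3136.
Moment sums: Σwᵢ·f = 1, Σwᵢ·1/d·f = -387/56.
So AᵀWA·[p, q]ᵀ = AᵀWf: [[10, -5/56]; [-5/56, 6841/3136]]·[p, q]ᵀ = [1, -387/56]ᵀ.
Determinant 10·(6841/3136) − (-5/56)² = 68385/3136.
p = (1·(6841/3136) − (-5/56)·(-387/56))/(68385/3136) = 4906/68385; q = (10·(-387/56) − (-5/56)·1)/(68385/3136) = -43288/13677.

p = 0.072, q = -3.165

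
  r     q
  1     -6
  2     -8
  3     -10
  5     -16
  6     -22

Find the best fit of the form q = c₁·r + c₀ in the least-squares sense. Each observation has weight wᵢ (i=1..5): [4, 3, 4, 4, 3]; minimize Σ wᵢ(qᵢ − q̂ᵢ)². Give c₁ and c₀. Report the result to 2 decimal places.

c₁ = -3.02, c₀ = -2.04

Forming MᵀWM = [[260, 60]; [60, 18]] and MᵀWq = [-908, -218]ᵀ gives MᵀWM·[c₁, c₀]ᵀ = MᵀWq.
det = 260·18 − 60² = 1080.
c₁ = ((-908)·18 − 60·(-218))/1080 = -136/45; c₀ = (260·(-218) − 60·(-908))/1080 = -55/27.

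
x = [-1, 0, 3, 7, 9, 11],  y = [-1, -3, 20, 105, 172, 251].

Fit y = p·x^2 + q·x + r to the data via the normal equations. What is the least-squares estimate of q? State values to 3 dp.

With design matrix M, MᵀM = [[23685, 2429, 261]; [2429, 261, 29]; [261, 29, 6]] and Mᵀy = [49627, 5105, 544]ᵀ.
Row-reducing yields p = 49371/25400, q = 216881/127000, r = -33973/15875.

q = 1.708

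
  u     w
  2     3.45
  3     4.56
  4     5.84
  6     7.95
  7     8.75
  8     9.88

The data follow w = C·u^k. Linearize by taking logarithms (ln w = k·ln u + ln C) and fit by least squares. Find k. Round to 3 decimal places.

k = 0.761

Linearized form: ln w = k·ln u + ln C. From the 6 transformed points,
AᵀA = [[14.9303, 8.9952]; [8.9952, 6]], rhs = [17.6702, 11.0532]ᵀ  (here Σln u = 8.9952, Σ(ln u)² = 14.9303, Σln w = 11.0532, Σln u·ln w = 17.6702).
Slope k = (n·Σln u·ln w − Σln u·Σln w)/(n·Σ(ln u)² − (Σln u)²) = (6·17.6702 − 8.9952·11.0532)/8.6686 = 0.76090; ln C = (Σln w − k·Σln u)/n = 0.70146.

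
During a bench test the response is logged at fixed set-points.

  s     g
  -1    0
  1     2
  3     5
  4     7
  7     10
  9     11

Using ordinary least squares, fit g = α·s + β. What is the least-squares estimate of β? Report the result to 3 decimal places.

Forming MᵀM = [[157, 23]; [23, 6]] and Mᵀg = [214, 35]ᵀ gives MᵀM·[α, β]ᵀ = Mᵀg.
det = 157·6 − 23² = 413.
α = (214·6 − 23·35)/413 = 479/413; β = (157·35 − 23·214)/413 = 573/413.

β = 1.387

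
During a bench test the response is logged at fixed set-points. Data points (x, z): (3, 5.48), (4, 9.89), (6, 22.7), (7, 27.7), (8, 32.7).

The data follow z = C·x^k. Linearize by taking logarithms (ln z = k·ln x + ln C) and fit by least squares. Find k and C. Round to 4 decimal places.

Taking logs, ln z = k·ln x + ln C, so regress ln z on ln x.
Σln x = 8.3020, Σ(ln x)² = 14.4498, Σln z = 13.9238, Σln x·ln z = 24.3551.
Equations: 14.4498·k + 8.3020·ln C = 24.3551;  8.3020·k + 5·ln C = 13.9238.
Solving (det = 3.3255): k = 1.85832, ln C = -0.30080, so C = exp(-0.30080) = 0.74023.

k = 1.8583, C = 0.7402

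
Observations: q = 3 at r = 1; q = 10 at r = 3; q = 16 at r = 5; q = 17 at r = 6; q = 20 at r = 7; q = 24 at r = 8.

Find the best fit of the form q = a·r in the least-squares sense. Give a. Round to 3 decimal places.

a = 2.973

Sums needed: Σr·r = 184.
For Mᵀq: Σr·q = 547.
So MᵀM·[a]ᵀ = Mᵀq: [[184]]·[a]ᵀ = [547]ᵀ.
Hence a = 547 / 184 ≈ 2.97283.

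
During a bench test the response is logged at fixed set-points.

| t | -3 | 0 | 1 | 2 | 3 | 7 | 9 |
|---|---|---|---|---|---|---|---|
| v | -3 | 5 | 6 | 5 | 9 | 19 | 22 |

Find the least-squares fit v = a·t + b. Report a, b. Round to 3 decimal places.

The normal system MᵀM·[a, b]ᵀ = Mᵀv is [[153, 19]; [19, 7]]·[a, b]ᵀ = [383, 63]ᵀ.
Determinant 153·7 − 19² = 710.
a = (383·7 − 19·63)/710 = 742/355; b = (153·63 − 19·383)/710 = 1181/355.

a = 2.090, b = 3.327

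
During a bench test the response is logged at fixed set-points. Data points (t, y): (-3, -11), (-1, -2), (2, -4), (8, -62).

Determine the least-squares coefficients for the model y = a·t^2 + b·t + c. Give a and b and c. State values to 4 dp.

a = -1.0073, b = 0.3949, c = -0.6995

Entries of XᵀX: Σt^2·t^2 = 4194, Σt^2·t = 492, Σt^2 = 78, Σt·t = 78, Σt = 6, Σ1 = 4.
Right-hand side: Σt^2·y = -4085, Σt·y = -469, Σy = -79.
Solving the 3×3 system (Gaussian elimination) gives a = -14711/14604, b = 5767/14604, c = -3405/4868.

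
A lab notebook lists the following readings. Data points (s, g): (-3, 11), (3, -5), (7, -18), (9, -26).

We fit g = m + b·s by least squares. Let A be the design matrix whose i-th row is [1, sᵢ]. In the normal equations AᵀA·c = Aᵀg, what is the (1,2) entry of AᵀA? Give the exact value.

Row 1 ↔ basis 1, column 2 ↔ basis s, so (AᵀA)_{1,2} = Σᵢ s = (1)·(-3) + (1)·(3) + (1)·(7) + (1)·(9) = 16.

16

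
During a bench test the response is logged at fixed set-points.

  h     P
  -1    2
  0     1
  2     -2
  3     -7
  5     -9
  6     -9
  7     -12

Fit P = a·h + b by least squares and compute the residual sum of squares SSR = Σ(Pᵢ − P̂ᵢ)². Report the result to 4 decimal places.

SSR = 7.8438

Sums needed: Σh·h = 124, Σh = 22, Σ1 = 7.
And Σh·P = -210, ΣP = -36.
Determinant 124·7 − 22² = 384.
a = ((-210)·7 − 22·(-36))/384 = -113/64; b = (124·(-36) − 22·(-210))/384 = 13/32.
Residuals: -11/64, 19/32, 9/8, -135/64, -37/64, 19/16, -3/64; SSR = 251/32.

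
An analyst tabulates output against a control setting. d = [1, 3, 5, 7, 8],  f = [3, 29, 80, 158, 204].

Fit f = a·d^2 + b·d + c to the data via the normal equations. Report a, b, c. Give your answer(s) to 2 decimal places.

a = 3.14, b = 0.53, c = -0.78

Sums needed: Σd^2·d^2 = 7204, Σd^2·d = 1008, Σd^2 = 148, Σd·d = 148, Σd = 24, Σ1 = 5.
Moment sums: Σd^2·f = 23062, Σd·f = 3228, Σf = 474.
So XᵀX·[a, b, c]ᵀ = Xᵀf: [[7204, 1008, 148]; [1008, 148, 24]; [148, 24, 5]]·[a, b, c]ᵀ = [23062, 3228, 474]ᵀ.
Solving the 3×3 system (Gaussian elimination) gives a = 7927/2522, b = 669/1261, c = -76/97.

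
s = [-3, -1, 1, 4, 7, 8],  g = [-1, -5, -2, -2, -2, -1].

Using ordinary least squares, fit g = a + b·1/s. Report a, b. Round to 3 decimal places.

AᵀA·[a, b]ᵀ = Aᵀg reads: 6·a + (31/168)·b = -13;  (31/168)·a + (62365/28224)·b = 407/168.
(Σ1 = 6, Σ1/s = 31/168, Σ1/s·1/s = 62365/28224, Σg = -13, Σ1/s·g = 407/168.)
Δ = 6·(62365/28224) − (31/168)² = 373229/28224.
a = ((-13)·(62365/28224) − (31/168)·(407/168))/(373229/28224) = -823362/373229; b = (6·(407/168) − (31/168)·(-13))/(373229/28224) = 477960/373229.

a = -2.206, b = 1.281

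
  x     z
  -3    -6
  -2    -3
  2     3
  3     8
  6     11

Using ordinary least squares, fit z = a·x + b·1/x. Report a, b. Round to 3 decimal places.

Setting ∂/∂a … = 0 gives: 62·a + 5·b = 120;  5·a + (3/4)·b = 19/2.
(Σx·x = 62, Σx·1/x = 5, Σ1/x·1/x = 3/4, Σx·z = 120, Σ1/x·z = 19/2.)
Determinant 62·(3/4) − 5² = 43/2.
a = (120·(3/4) − 5·(19/2))/(43/2) = 85/43; b = (62·(19/2) − 5·120)/(43/2) = -22/43.

a = 1.977, b = -0.512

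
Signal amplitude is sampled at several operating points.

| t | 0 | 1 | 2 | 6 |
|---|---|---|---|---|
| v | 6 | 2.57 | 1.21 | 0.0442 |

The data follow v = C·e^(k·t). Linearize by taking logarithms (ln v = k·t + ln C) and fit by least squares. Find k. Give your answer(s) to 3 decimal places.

k = -0.817

Taking logs, ln v = k·t + ln C, so regress ln v on t.
AᵀA = [[41.0000, 9.0000]; [9.0000, 4]], rhs = [-17.3890, -0.1927]ᵀ  (here Σt = 9.0000, Σ(t)² = 41.0000, Σln v = -0.1927, Σt·ln v = -17.3890).
Slope k = (n·Σt·ln v − Σt·Σln v)/(n·Σ(t)² − (Σt)²) = (4·-17.3890 − 9.0000·-0.1927)/83.0000 = -0.81713; ln C = (Σln v − k·Σt)/n = 1.79035.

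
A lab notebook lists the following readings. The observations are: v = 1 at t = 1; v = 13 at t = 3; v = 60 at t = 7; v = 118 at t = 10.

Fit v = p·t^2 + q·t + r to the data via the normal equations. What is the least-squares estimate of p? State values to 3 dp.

From the data, Σt^2·t^2 = 12483, Σt^2·t = 1371, Σt^2 = 159, Σt·t = 159, Σt = 21, Σ1 = 4.
Right-hand side: Σt^2·v = 14858, Σt·v = 1640, Σv = 192.
So XᵀX·[p, q, r]ᵀ = Xᵀv: [[12483, 1371, 159]; [1371, 159, 21]; [159, 21, 4]]·[p, q, r]ᵀ = [14858, 1640, 192]ᵀ.
Solving the 3×3 system (Gaussian elimination) gives p = 137/132, q = 1207/780, r = -1973/1430.

p = 1.038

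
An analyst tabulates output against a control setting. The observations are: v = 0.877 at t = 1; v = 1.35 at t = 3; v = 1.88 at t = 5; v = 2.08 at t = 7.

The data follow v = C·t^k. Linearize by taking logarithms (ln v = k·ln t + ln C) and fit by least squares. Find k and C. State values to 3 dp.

k = 0.455, C = 0.864

Linearized form: ln v = k·ln t + ln C. From the 4 transformed points,
Σln t = 4.6540, Σ(ln t)² = 7.5838, Σln v = 1.5325, Σln t·ln v = 2.7708.
Equations: 7.5838·k + 4.6540·ln C = 2.7708;  4.6540·k + 4·ln C = 1.5325.
Slope k = (n·Σln t·ln v − Σln t·Σln v)/(n·Σ(ln t)² − (Σln t)²) = (4·2.7708 − 4.6540·1.5325)/8.6759 = 0.45541; ln C = (Σln v − k·Σln t)/n = -0.14674, so C = exp(-0.14674) = 0.86352.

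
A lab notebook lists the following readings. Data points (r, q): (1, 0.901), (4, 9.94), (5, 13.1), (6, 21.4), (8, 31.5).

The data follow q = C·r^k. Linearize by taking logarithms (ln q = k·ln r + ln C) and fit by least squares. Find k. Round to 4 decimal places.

k = 1.7195

With ln qᵢ as the transformed response and ln rᵢ as the regressor:
Over the data: Σln r = 6.8669, Σ(ln r)² = 12.0466, Σln q = 11.2783, Σln r·ln q = 19.9871.
Normal system: [[12.0466, 6.8669]; [6.8669, 5]]·[k, ln C]ᵀ = [19.9871, 11.2783]ᵀ.
Slope k = (n·Σln r·ln q − Σln r·Σln q)/(n·Σ(ln r)² − (Σln r)²) = (5·19.9871 − 6.8669·11.2783)/13.0781 = 1.71951; ln C = (Σln q − k·Σln r)/n = -0.10590.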